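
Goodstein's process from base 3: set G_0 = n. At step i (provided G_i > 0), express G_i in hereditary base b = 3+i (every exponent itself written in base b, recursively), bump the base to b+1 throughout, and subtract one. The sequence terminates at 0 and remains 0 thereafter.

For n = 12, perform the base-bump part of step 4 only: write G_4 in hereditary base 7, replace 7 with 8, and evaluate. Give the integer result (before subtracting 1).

12 —HB3→ 3^2 + 3 —bump→ 4^2 + 4 = 20 —(−1)→ 19
19 —HB4→ 4^2 + 3 —bump→ 5^2 + 3 = 28 —(−1)→ 27
27 —HB5→ 5^2 + 2 —bump→ 6^2 + 2 = 38 —(−1)→ 37
37 —HB6→ 6^2 + 1 —bump→ 7^2 + 1 = 50 —(−1)→ 49
49 —HB7→ 7^2 —bump→ 8^2 = 64 —(−1)→ 63

64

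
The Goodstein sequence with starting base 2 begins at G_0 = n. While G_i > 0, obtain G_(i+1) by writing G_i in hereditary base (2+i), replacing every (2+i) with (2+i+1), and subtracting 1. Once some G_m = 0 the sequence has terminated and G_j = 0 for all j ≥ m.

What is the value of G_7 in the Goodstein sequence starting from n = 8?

base 2: 8 = 2^(2 + 1); at 3: 3^(3 + 1) = 81; next = 80
base 3: 80 = 2·3^3 + 2·3^2 + 2·3 + 2; at 4: 2·4^4 + 2·4^2 + 2·4 + 2 = 554; next = 553
base 4: 553 = 2·4^4 + 2·4^2 + 2·4 + 1; at 5: 2·5^5 + 2·5^2 + 2·5 + 1 = 6311; next = 6310
base 5: 6310 = 2·5^5 + 2·5^2 + 2·5; at 6: 2·6^6 + 2·6^2 + 2·6 = 93396; next = 93395
base 6: 93395 = 2·6^6 + 2·6^2 + 6 + 5; at 7: 2·7^7 + 2·7^2 + 7 + 5 = 1647196; next = 1647195
base 7: 1647195 = 2·7^7 + 2·7^2 + 7 + 4; at 8: 2·8^8 + 2·8^2 + 8 + 4 = 33554572; next = 33554571
base 8: 33554571 = 2·8^8 + 2·8^2 + 8 + 3; at 9: 2·9^9 + 2·9^2 + 9 + 3 = 774841152; next = 774841151

774841151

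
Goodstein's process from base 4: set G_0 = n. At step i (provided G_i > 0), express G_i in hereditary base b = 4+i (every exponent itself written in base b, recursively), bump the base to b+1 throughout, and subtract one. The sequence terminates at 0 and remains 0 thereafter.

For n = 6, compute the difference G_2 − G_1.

0

base 4: 6 = 4 + 2; at 5: 5 + 2 = 7; next = 6
base 5: 6 = 5 + 1; at 6: 6 + 1 = 7; next = 6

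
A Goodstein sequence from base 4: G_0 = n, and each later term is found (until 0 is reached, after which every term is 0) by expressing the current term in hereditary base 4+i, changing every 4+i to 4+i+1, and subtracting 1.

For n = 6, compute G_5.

G_0 = 6. HB_4(6) = 4 + 2. Bump = 7. G_1 = 6.
G_1 = 6. HB_5(6) = 5 + 1. Bump = 7. G_2 = 6.
G_2 = 6. HB_6(6) = 6. Bump = 7. G_3 = 6.
G_3 = 6. HB_7(6) = 6. Bump = 6. G_4 = 5.
G_4 = 5. HB_8(5) = 5. Bump = 5. G_5 = 4.
G_5 = 4. HB_9(4) = 4. Bump = 4. G_6 = 3.

4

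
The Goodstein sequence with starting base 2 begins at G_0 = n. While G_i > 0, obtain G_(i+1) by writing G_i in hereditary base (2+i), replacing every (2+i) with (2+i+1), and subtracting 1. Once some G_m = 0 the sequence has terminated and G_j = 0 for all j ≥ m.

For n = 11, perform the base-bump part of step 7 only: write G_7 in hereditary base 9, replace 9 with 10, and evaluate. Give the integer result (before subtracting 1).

i=0: 11 = 2^(2 + 1) + 2 + 1 (b=2); 2→3: 3^(3 + 1) + 3 + 1 = 85; 85−1 = 84
i=1: 84 = 3^(3 + 1) + 3 (b=3); 3→4: 4^(4 + 1) + 4 = 1028; 1028−1 = 1027
i=2: 1027 = 4^(4 + 1) + 3 (b=4); 4→5: 5^(5 + 1) + 3 = 15628; 15628−1 = 15627
i=3: 15627 = 5^(5 + 1) + 2 (b=5); 5→6: 6^(6 + 1) + 2 = 279938; 279938−1 = 279937
i=4: 279937 = 6^(6 + 1) + 1 (b=6); 6→7: 7^(7 + 1) + 1 = 5764802; 5764802−1 = 5764801
i=5: 5764801 = 7^(7 + 1) (b=7); 7→8: 8^(8 + 1) = 134217728; 134217728−1 = 134217727
i=6: 134217727 = 7·8^8 + 7·8^7 + 7·8^6 + 7·8^5 + 7·8^4 + 7·8^3 + 7·8^2 + 7·8 + 7 (b=8); 8→9: 7·9^9 + 7·9^7 + 7·9^6 + 7·9^5 + 7·9^4 + 7·9^3 + 7·9^2 + 7·9 + 7 = 2749609303; 2749609303−1 = 2749609302

70077777776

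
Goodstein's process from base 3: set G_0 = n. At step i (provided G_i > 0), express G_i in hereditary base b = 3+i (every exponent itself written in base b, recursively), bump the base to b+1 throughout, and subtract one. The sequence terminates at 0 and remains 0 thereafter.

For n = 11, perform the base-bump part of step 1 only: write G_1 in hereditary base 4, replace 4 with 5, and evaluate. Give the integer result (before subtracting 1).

26

G_0=11  [base 3] 3^2 + 2  →[3↦4]→  4^2 + 2 = 18  −1 ⇒ G_1=17
G_1=17  [base 4] 4^2 + 1  →[4↦5]→  5^2 + 1 = 26  −1 ⇒ G_2=25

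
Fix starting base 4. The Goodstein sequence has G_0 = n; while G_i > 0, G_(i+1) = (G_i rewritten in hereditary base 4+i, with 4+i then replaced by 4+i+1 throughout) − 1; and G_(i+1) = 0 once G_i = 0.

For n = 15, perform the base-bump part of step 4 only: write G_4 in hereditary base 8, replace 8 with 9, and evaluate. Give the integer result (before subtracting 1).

i=0: 15 = 3·4 + 3 (b=4); 4→5: 3·5 + 3 = 18; 18−1 = 17
i=1: 17 = 3·5 + 2 (b=5); 5→6: 3·6 + 2 = 20; 20−1 = 19
i=2: 19 = 3·6 + 1 (b=6); 6→7: 3·7 + 1 = 22; 22−1 = 21
i=3: 21 = 3·7 (b=7); 7→8: 3·8 = 24; 24−1 = 23
i=4: 23 = 2·8 + 7 (b=8); 8→9: 2·9 + 7 = 25; 25−1 = 24

25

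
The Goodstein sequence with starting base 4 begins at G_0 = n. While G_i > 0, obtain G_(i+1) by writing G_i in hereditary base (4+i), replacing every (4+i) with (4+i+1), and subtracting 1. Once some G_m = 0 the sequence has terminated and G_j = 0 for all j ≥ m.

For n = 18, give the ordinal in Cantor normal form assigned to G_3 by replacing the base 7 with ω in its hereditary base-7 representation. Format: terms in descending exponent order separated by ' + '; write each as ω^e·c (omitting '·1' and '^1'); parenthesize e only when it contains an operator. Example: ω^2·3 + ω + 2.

base 4: 18 = 4^2 + 2; at 5: 5^2 + 2 = 27; next = 26
base 5: 26 = 5^2 + 1; at 6: 6^2 + 1 = 37; next = 36
base 6: 36 = 6^2; at 7: 7^2 = 49; next = 48

ω·6 + 6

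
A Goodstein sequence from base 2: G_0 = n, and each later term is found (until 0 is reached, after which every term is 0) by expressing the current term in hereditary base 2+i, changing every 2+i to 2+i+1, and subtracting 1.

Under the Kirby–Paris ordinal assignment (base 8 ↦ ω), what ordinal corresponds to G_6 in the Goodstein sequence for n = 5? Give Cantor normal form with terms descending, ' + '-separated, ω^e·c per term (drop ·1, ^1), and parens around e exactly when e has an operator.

ω^3·3 + ω^2·3 + ω·2 + 7

5 —HB2→ 2^2 + 1 —bump→ 3^3 + 1 = 28 —(−1)→ 27
27 —HB3→ 3^3 —bump→ 4^4 = 256 —(−1)→ 255
255 —HB4→ 3·4^3 + 3·4^2 + 3·4 + 3 —bump→ 3·5^3 + 3·5^2 + 3·5 + 3 = 468 —(−1)→ 467
467 —HB5→ 3·5^3 + 3·5^2 + 3·5 + 2 —bump→ 3·6^3 + 3·6^2 + 3·6 + 2 = 776 —(−1)→ 775
775 —HB6→ 3·6^3 + 3·6^2 + 3·6 + 1 —bump→ 3·7^3 + 3·7^2 + 3·7 + 1 = 1198 —(−1)→ 1197
1197 —HB7→ 3·7^3 + 3·7^2 + 3·7 —bump→ 3·8^3 + 3·8^2 + 3·8 = 1752 —(−1)→ 1751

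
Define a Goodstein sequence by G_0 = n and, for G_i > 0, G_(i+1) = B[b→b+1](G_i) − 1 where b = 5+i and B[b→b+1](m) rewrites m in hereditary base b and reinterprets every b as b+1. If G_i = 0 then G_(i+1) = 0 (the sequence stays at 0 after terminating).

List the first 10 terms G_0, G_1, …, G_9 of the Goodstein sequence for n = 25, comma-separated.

25, 35, 39, 43, 47, 51, 55, 59, 62, 65

G_0 = 25. HB_5(25) = 5^2. Bump = 36. G_1 = 35.
G_1 = 35. HB_6(35) = 5·6 + 5. Bump = 40. G_2 = 39.
G_2 = 39. HB_7(39) = 5·7 + 4. Bump = 44. G_3 = 43.
G_3 = 43. HB_8(43) = 5·8 + 3. Bump = 48. G_4 = 47.
G_4 = 47. HB_9(47) = 5·9 + 2. Bump = 52. G_5 = 51.
G_5 = 51. HB_10(51) = 5·10 + 1. Bump = 56. G_6 = 55.
G_6 = 55. HB_11(55) = 5·11. Bump = 60. G_7 = 59.
G_7 = 59. HB_12(59) = 4·12 + 11. Bump = 63. G_8 = 62.
G_8 = 62. HB_13(62) = 4·13 + 10. Bump = 66. G_9 = 65.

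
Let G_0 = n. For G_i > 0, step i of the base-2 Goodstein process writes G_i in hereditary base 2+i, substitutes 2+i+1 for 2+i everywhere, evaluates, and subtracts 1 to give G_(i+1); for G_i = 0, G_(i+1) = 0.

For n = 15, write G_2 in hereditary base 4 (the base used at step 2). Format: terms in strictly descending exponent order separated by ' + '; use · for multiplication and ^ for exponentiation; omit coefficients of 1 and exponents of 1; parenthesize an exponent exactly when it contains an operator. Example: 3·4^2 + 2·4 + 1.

G_0=15  [base 2] 2^(2 + 1) + 2^2 + 2 + 1  →[2↦3]→  3^(3 + 1) + 3^3 + 3 + 1 = 112  −1 ⇒ G_1=111
G_1=111  [base 3] 3^(3 + 1) + 3^3 + 3  →[3↦4]→  4^(4 + 1) + 4^4 + 4 = 1284  −1 ⇒ G_2=1283
G_2=1283  [base 4] 4^(4 + 1) + 4^4 + 3  →[4↦5]→  5^(5 + 1) + 5^5 + 3 = 18753  −1 ⇒ G_3=18752

4^(4 + 1) + 4^4 + 3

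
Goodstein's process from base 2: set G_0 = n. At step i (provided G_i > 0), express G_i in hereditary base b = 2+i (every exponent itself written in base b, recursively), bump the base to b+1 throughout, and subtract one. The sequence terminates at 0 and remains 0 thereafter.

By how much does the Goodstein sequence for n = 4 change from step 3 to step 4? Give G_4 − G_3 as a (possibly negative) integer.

23

4 —HB2→ 2^2 —bump→ 3^3 = 27 —(−1)→ 26
26 —HB3→ 2·3^2 + 2·3 + 2 —bump→ 2·4^2 + 2·4 + 2 = 42 —(−1)→ 41
41 —HB4→ 2·4^2 + 2·4 + 1 —bump→ 2·5^2 + 2·5 + 1 = 61 —(−1)→ 60
60 —HB5→ 2·5^2 + 2·5 —bump→ 2·6^2 + 2·6 = 84 —(−1)→ 83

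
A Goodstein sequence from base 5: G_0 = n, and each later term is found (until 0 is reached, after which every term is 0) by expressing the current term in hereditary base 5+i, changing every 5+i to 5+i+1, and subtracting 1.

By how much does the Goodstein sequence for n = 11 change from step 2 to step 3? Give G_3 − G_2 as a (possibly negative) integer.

0

(0) 11|_5 = 2·5 + 1 ↦ 2·6 + 1|_6 = 13 ⇒ 12
(1) 12|_6 = 2·6 ↦ 2·7|_7 = 14 ⇒ 13
(2) 13|_7 = 7 + 6 ↦ 8 + 6|_8 = 14 ⇒ 13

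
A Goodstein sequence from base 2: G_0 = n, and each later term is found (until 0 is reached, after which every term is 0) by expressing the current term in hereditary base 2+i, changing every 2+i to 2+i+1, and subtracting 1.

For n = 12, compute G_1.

107

G_0=12  [base 2] 2^(2 + 1) + 2^2  →[2↦3]→  3^(3 + 1) + 3^3 = 108  −1 ⇒ G_1=107
G_1=107  [base 3] 3^(3 + 1) + 2·3^2 + 2·3 + 2  →[3↦4]→  4^(4 + 1) + 2·4^2 + 2·4 + 2 = 1066  −1 ⇒ G_2=1065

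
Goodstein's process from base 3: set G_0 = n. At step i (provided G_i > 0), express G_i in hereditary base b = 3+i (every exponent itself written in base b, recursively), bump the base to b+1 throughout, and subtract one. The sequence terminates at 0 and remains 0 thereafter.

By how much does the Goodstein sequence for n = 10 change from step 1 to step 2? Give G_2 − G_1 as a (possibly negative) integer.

base 3: 10 = 3^2 + 1; at 4: 4^2 + 1 = 17; next = 16
base 4: 16 = 4^2; at 5: 5^2 = 25; next = 24

8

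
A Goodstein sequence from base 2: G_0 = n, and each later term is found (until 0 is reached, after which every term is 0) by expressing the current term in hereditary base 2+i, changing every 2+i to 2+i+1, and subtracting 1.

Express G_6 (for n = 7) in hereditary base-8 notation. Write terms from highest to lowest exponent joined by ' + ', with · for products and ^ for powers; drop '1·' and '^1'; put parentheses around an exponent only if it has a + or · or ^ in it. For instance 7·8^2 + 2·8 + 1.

G_0=7  [base 2] 2^2 + 2 + 1  →[2↦3]→  3^3 + 3 + 1 = 31  −1 ⇒ G_1=30
G_1=30  [base 3] 3^3 + 3  →[3↦4]→  4^4 + 4 = 260  −1 ⇒ G_2=259
G_2=259  [base 4] 4^4 + 3  →[4↦5]→  5^5 + 3 = 3128  −1 ⇒ G_3=3127
G_3=3127  [base 5] 5^5 + 2  →[5↦6]→  6^6 + 2 = 46658  −1 ⇒ G_4=46657
G_4=46657  [base 6] 6^6 + 1  →[6↦7]→  7^7 + 1 = 823544  −1 ⇒ G_5=823543
G_5=823543  [base 7] 7^7  →[7↦8]→  8^8 = 16777216  −1 ⇒ G_6=16777215
G_6=16777215  [base 8] 7·8^7 + 7·8^6 + 7·8^5 + 7·8^4 + 7·8^3 + 7·8^2 + 7·8 + 7  →[8↦9]→  7·9^7 + 7·9^6 + 7·9^5 + 7·9^4 + 7·9^3 + 7·9^2 + 7·9 + 7 = 37665880  −1 ⇒ G_7=37665879

7·8^7 + 7·8^6 + 7·8^5 + 7·8^4 + 7·8^3 + 7·8^2 + 7·8 + 7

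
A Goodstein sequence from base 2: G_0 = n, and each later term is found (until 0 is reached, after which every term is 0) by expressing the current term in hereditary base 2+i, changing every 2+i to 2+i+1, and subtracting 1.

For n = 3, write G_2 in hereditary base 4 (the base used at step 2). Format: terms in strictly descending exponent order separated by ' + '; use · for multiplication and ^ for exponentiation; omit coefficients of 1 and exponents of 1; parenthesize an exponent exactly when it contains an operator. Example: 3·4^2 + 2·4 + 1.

3

[0] 3 ≡ 2 + 1 (base 2). Lift 3: 4. −1: 3.
[1] 3 ≡ 3 (base 3). Lift 4: 4. −1: 3.
[2] 3 ≡ 3 (base 4). Lift 5: 3. −1: 2.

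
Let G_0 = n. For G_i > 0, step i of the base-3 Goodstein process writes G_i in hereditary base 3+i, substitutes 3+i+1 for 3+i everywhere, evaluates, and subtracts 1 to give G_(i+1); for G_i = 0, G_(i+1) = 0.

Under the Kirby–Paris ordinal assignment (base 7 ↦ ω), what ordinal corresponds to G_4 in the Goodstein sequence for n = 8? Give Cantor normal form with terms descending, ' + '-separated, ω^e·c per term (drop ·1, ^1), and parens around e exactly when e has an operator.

ω + 4

G_0=8  [base 3] 2·3 + 2  →[3↦4]→  2·4 + 2 = 10  −1 ⇒ G_1=9
G_1=9  [base 4] 2·4 + 1  →[4↦5]→  2·5 + 1 = 11  −1 ⇒ G_2=10
G_2=10  [base 5] 2·5  →[5↦6]→  2·6 = 12  −1 ⇒ G_3=11
G_3=11  [base 6] 6 + 5  →[6↦7]→  7 + 5 = 12  −1 ⇒ G_4=11
G_4=11  [base 7] 7 + 4  →[7↦8]→  8 + 4 = 12  −1 ⇒ G_5=11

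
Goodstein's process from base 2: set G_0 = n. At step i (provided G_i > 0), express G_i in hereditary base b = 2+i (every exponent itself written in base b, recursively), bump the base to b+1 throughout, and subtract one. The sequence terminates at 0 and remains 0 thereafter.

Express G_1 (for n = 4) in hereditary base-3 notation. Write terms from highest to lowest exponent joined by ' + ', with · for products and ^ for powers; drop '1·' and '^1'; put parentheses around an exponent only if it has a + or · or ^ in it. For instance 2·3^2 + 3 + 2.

[0] 4 ≡ 2^2 (base 2). Lift 3: 27. −1: 26.
[1] 26 ≡ 2·3^2 + 2·3 + 2 (base 3). Lift 4: 42. −1: 41.

2·3^2 + 2·3 + 2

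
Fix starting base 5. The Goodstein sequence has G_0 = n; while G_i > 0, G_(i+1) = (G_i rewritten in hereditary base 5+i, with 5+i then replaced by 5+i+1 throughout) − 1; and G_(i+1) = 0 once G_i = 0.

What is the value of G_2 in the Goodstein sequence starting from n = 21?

G_0 = 21. HB_5(21) = 4·5 + 1. Bump = 25. G_1 = 24.
G_1 = 24. HB_6(24) = 4·6. Bump = 28. G_2 = 27.
G_2 = 27. HB_7(27) = 3·7 + 6. Bump = 30. G_3 = 29.

27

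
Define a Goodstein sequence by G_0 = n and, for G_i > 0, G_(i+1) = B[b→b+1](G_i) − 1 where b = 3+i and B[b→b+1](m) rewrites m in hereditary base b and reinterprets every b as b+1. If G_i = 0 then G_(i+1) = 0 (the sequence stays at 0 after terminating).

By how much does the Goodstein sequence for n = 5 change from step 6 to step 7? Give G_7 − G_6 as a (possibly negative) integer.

-1

base 3: 5 = 3 + 2; at 4: 4 + 2 = 6; next = 5
base 4: 5 = 4 + 1; at 5: 5 + 1 = 6; next = 5
base 5: 5 = 5; at 6: 6 = 6; next = 5
base 6: 5 = 5; at 7: 5 = 5; next = 4
base 7: 4 = 4; at 8: 4 = 4; next = 3
base 8: 3 = 3; at 9: 3 = 3; next = 2
base 9: 2 = 2; at 10: 2 = 2; next = 1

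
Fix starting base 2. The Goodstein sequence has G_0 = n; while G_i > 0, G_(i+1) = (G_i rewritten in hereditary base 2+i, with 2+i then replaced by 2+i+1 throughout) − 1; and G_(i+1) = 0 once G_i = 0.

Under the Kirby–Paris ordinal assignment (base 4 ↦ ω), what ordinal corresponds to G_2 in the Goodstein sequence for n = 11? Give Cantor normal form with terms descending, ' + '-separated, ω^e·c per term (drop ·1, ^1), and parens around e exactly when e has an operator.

base 2: 11 = 2^(2 + 1) + 2 + 1; at 3: 3^(3 + 1) + 3 + 1 = 85; next = 84
base 3: 84 = 3^(3 + 1) + 3; at 4: 4^(4 + 1) + 4 = 1028; next = 1027
base 4: 1027 = 4^(4 + 1) + 3; at 5: 5^(5 + 1) + 3 = 15628; next = 15627

ω^(ω + 1) + 3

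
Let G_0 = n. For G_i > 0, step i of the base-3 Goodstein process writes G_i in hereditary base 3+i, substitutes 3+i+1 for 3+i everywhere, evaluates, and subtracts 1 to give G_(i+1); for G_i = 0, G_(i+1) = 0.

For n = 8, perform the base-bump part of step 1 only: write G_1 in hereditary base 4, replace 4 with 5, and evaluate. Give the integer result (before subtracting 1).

step 0: 8 = 2·3 + 2; sub 4 for 3: 2·4 + 2; = 10; G_1 = 10−1 = 9
step 1: 9 = 2·4 + 1; sub 5 for 4: 2·5 + 1; = 11; G_2 = 11−1 = 10

11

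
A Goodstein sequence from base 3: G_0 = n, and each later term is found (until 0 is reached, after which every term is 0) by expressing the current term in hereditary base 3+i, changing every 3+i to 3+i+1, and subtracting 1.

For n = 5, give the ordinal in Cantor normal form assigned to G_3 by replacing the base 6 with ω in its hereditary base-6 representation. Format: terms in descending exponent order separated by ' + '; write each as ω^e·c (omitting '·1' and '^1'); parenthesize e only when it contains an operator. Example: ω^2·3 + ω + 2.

base 3: 5 = 3 + 2; at 4: 4 + 2 = 6; next = 5
base 4: 5 = 4 + 1; at 5: 5 + 1 = 6; next = 5
base 5: 5 = 5; at 6: 6 = 6; next = 5
base 6: 5 = 5; at 7: 5 = 5; next = 4

5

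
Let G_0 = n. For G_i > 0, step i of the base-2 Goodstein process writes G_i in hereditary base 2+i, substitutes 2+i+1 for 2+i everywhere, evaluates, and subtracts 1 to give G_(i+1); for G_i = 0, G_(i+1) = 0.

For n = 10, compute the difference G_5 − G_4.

3935819

G_0=10  [base 2] 2^(2 + 1) + 2  →[2↦3]→  3^(3 + 1) + 3 = 84  −1 ⇒ G_1=83
G_1=83  [base 3] 3^(3 + 1) + 2  →[3↦4]→  4^(4 + 1) + 2 = 1026  −1 ⇒ G_2=1025
G_2=1025  [base 4] 4^(4 + 1) + 1  →[4↦5]→  5^(5 + 1) + 1 = 15626  −1 ⇒ G_3=15625
G_3=15625  [base 5] 5^(5 + 1)  →[5↦6]→  6^(6 + 1) = 279936  −1 ⇒ G_4=279935
G_4=279935  [base 6] 5·6^6 + 5·6^5 + 5·6^4 + 5·6^3 + 5·6^2 + 5·6 + 5  →[6↦7]→  5·7^7 + 5·7^5 + 5·7^4 + 5·7^3 + 5·7^2 + 5·7 + 5 = 4215755  −1 ⇒ G_5=4215754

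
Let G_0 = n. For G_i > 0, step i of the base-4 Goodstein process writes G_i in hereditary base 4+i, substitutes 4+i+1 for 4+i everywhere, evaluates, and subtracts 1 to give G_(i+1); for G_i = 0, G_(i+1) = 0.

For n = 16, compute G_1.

24

16 —HB4→ 4^2 —bump→ 5^2 = 25 —(−1)→ 24
24 —HB5→ 4·5 + 4 —bump→ 4·6 + 4 = 28 —(−1)→ 27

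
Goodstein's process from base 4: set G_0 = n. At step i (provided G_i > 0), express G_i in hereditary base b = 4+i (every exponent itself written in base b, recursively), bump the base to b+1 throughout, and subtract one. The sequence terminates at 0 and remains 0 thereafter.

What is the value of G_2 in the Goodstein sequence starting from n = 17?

i=0: 17 = 4^2 + 1 (b=4); 4→5: 5^2 + 1 = 26; 26−1 = 25
i=1: 25 = 5^2 (b=5); 5→6: 6^2 = 36; 36−1 = 35
i=2: 35 = 5·6 + 5 (b=6); 6→7: 5·7 + 5 = 40; 40−1 = 39

35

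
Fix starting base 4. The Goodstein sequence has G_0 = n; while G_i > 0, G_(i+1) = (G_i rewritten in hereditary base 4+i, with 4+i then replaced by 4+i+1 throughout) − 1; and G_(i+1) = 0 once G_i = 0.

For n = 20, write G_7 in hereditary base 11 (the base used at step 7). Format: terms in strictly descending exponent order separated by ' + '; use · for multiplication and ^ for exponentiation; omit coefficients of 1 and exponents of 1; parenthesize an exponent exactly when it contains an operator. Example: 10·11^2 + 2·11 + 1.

9·11 + 8

G_0 = 20. HB_4(20) = 4^2 + 4. Bump = 30. G_1 = 29.
G_1 = 29. HB_5(29) = 5^2 + 4. Bump = 40. G_2 = 39.
G_2 = 39. HB_6(39) = 6^2 + 3. Bump = 52. G_3 = 51.
G_3 = 51. HB_7(51) = 7^2 + 2. Bump = 66. G_4 = 65.
G_4 = 65. HB_8(65) = 8^2 + 1. Bump = 82. G_5 = 81.
G_5 = 81. HB_9(81) = 9^2. Bump = 100. G_6 = 99.
G_6 = 99. HB_10(99) = 9·10 + 9. Bump = 108. G_7 = 107.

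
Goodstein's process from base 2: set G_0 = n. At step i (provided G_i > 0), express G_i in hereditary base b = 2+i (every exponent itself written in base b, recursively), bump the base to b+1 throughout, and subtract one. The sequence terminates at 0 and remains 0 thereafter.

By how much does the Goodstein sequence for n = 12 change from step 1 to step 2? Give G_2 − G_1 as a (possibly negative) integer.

958

[0] 12 ≡ 2^(2 + 1) + 2^2 (base 2). Lift 3: 108. −1: 107.
[1] 107 ≡ 3^(3 + 1) + 2·3^2 + 2·3 + 2 (base 3). Lift 4: 1066. −1: 1065.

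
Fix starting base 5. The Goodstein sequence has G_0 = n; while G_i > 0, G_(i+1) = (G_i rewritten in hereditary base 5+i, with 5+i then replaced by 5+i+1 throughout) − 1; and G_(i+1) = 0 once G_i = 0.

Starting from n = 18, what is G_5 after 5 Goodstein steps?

i=0: 18 = 3·5 + 3 (b=5); 5→6: 3·6 + 3 = 21; 21−1 = 20
i=1: 20 = 3·6 + 2 (b=6); 6→7: 3·7 + 2 = 23; 23−1 = 22
i=2: 22 = 3·7 + 1 (b=7); 7→8: 3·8 + 1 = 25; 25−1 = 24
i=3: 24 = 3·8 (b=8); 8→9: 3·9 = 27; 27−1 = 26
i=4: 26 = 2·9 + 8 (b=9); 9→10: 2·10 + 8 = 28; 28−1 = 27

27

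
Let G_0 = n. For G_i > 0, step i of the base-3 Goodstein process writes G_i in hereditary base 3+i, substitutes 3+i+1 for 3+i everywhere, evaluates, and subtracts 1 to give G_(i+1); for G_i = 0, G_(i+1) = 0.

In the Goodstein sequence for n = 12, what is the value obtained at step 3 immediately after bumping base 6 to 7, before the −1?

50

step 0: 12 = 3^2 + 3; sub 4 for 3: 4^2 + 4; = 20; G_1 = 20−1 = 19
step 1: 19 = 4^2 + 3; sub 5 for 4: 5^2 + 3; = 28; G_2 = 28−1 = 27
step 2: 27 = 5^2 + 2; sub 6 for 5: 6^2 + 2; = 38; G_3 = 38−1 = 37
step 3: 37 = 6^2 + 1; sub 7 for 6: 7^2 + 1; = 50; G_4 = 50−1 = 49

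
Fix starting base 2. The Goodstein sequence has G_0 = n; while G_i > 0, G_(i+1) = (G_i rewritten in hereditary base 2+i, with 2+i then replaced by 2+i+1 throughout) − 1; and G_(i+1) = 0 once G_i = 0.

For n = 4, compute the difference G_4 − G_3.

23

G_0 = 4. HB_2(4) = 2^2. Bump = 27. G_1 = 26.
G_1 = 26. HB_3(26) = 2·3^2 + 2·3 + 2. Bump = 42. G_2 = 41.
G_2 = 41. HB_4(41) = 2·4^2 + 2·4 + 1. Bump = 61. G_3 = 60.
G_3 = 60. HB_5(60) = 2·5^2 + 2·5. Bump = 84. G_4 = 83.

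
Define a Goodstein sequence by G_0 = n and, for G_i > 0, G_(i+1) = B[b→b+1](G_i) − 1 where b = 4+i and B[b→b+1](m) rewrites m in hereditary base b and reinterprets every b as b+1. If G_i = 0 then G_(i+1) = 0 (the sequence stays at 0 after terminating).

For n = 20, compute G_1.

i=0: 20 = 4^2 + 4 (b=4); 4→5: 5^2 + 5 = 30; 30−1 = 29
i=1: 29 = 5^2 + 4 (b=5); 5→6: 6^2 + 4 = 40; 40−1 = 39

29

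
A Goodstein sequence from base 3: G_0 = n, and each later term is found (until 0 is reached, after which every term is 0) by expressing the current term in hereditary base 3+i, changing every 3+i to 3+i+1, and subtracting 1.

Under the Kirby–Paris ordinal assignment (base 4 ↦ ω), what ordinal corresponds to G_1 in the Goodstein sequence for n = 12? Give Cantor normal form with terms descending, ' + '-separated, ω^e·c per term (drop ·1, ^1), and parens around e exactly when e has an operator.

ω^2 + 3

(0) 12|_3 = 3^2 + 3 ↦ 4^2 + 4|_4 = 20 ⇒ 19
(1) 19|_4 = 4^2 + 3 ↦ 5^2 + 3|_5 = 28 ⇒ 27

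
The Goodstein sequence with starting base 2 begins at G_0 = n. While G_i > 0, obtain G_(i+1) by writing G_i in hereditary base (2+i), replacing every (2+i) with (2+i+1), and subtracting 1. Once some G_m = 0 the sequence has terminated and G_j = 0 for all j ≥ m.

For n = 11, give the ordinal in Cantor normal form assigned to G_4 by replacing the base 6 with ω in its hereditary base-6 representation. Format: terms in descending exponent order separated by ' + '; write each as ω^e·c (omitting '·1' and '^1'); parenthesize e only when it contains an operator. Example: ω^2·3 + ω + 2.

11 —HB2→ 2^(2 + 1) + 2 + 1 —bump→ 3^(3 + 1) + 3 + 1 = 85 —(−1)→ 84
84 —HB3→ 3^(3 + 1) + 3 —bump→ 4^(4 + 1) + 4 = 1028 —(−1)→ 1027
1027 —HB4→ 4^(4 + 1) + 3 —bump→ 5^(5 + 1) + 3 = 15628 —(−1)→ 15627
15627 —HB5→ 5^(5 + 1) + 2 —bump→ 6^(6 + 1) + 2 = 279938 —(−1)→ 279937
279937 —HB6→ 6^(6 + 1) + 1 —bump→ 7^(7 + 1) + 1 = 5764802 —(−1)→ 5764801

ω^(ω + 1) + 1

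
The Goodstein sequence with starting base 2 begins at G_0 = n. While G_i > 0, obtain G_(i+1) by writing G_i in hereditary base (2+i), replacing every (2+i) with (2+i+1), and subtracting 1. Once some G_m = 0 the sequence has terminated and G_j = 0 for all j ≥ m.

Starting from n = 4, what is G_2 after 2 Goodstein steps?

G_0 = 4. HB_2(4) = 2^2. Bump = 27. G_1 = 26.
G_1 = 26. HB_3(26) = 2·3^2 + 2·3 + 2. Bump = 42. G_2 = 41.

41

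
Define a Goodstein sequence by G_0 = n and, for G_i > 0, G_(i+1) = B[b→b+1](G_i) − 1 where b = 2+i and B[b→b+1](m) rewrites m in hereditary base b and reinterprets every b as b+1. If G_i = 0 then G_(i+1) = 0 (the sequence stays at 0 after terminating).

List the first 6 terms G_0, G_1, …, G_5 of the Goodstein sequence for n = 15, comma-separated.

15, 111, 1283, 18752, 326593, 6588344

[0] 15 ≡ 2^(2 + 1) + 2^2 + 2 + 1 (base 2). Lift 3: 112. −1: 111.
[1] 111 ≡ 3^(3 + 1) + 3^3 + 3 (base 3). Lift 4: 1284. −1: 1283.
[2] 1283 ≡ 4^(4 + 1) + 4^4 + 3 (base 4). Lift 5: 18753. −1: 18752.
[3] 18752 ≡ 5^(5 + 1) + 5^5 + 2 (base 5). Lift 6: 326594. −1: 326593.
[4] 326593 ≡ 6^(6 + 1) + 6^6 + 1 (base 6). Lift 7: 6588345. −1: 6588344.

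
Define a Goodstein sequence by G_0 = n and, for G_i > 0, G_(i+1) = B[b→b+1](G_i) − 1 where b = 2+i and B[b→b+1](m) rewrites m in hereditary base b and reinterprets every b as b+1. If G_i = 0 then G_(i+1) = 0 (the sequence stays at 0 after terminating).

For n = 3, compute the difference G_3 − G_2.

-1

(0) 3|_2 = 2 + 1 ↦ 3 + 1|_3 = 4 ⇒ 3
(1) 3|_3 = 3 ↦ 4|_4 = 4 ⇒ 3
(2) 3|_4 = 3 ↦ 3|_5 = 3 ⇒ 2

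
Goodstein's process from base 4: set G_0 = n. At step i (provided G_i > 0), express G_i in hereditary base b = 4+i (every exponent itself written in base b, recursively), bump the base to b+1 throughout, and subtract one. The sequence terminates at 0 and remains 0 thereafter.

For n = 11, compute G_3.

14

(0) 11|_4 = 2·4 + 3 ↦ 2·5 + 3|_5 = 13 ⇒ 12
(1) 12|_5 = 2·5 + 2 ↦ 2·6 + 2|_6 = 14 ⇒ 13
(2) 13|_6 = 2·6 + 1 ↦ 2·7 + 1|_7 = 15 ⇒ 14
(3) 14|_7 = 2·7 ↦ 2·8|_8 = 16 ⇒ 15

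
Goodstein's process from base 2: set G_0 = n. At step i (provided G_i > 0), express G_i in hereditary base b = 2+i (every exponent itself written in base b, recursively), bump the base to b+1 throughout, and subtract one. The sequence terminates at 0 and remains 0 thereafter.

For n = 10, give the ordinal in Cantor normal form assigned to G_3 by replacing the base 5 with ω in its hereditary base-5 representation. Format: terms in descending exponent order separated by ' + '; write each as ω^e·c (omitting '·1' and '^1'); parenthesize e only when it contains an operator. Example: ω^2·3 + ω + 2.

10 —HB2→ 2^(2 + 1) + 2 —bump→ 3^(3 + 1) + 3 = 84 —(−1)→ 83
83 —HB3→ 3^(3 + 1) + 2 —bump→ 4^(4 + 1) + 2 = 1026 —(−1)→ 1025
1025 —HB4→ 4^(4 + 1) + 1 —bump→ 5^(5 + 1) + 1 = 15626 —(−1)→ 15625

ω^(ω + 1)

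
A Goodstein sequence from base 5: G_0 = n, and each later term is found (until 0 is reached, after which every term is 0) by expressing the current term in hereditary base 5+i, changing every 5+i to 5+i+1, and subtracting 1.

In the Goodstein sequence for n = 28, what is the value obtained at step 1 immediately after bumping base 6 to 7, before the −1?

28 —HB5→ 5^2 + 3 —bump→ 6^2 + 3 = 39 —(−1)→ 38
38 —HB6→ 6^2 + 2 —bump→ 7^2 + 2 = 51 —(−1)→ 50

51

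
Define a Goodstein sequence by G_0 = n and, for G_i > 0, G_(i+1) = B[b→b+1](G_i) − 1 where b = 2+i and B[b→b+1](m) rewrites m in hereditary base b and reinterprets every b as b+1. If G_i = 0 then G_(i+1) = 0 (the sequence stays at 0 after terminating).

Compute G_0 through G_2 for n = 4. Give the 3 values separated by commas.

4, 26, 41

[0] 4 ≡ 2^2 (base 2). Lift 3: 27. −1: 26.
[1] 26 ≡ 2·3^2 + 2·3 + 2 (base 3). Lift 4: 42. −1: 41.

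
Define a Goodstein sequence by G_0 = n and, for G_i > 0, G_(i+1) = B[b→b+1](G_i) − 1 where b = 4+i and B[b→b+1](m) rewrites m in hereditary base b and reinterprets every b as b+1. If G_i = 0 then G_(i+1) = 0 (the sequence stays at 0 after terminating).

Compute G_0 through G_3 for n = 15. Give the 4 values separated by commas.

15, 17, 19, 21

(0) 15|_4 = 3·4 + 3 ↦ 3·5 + 3|_5 = 18 ⇒ 17
(1) 17|_5 = 3·5 + 2 ↦ 3·6 + 2|_6 = 20 ⇒ 19
(2) 19|_6 = 3·6 + 1 ↦ 3·7 + 1|_7 = 22 ⇒ 21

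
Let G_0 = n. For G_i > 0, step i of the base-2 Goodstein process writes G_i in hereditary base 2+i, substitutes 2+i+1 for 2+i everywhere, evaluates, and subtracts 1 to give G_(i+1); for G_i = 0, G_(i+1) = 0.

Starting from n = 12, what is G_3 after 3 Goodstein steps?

(0) 12|_2 = 2^(2 + 1) + 2^2 ↦ 3^(3 + 1) + 3^3|_3 = 108 ⇒ 107
(1) 107|_3 = 3^(3 + 1) + 2·3^2 + 2·3 + 2 ↦ 4^(4 + 1) + 2·4^2 + 2·4 + 2|_4 = 1066 ⇒ 1065
(2) 1065|_4 = 4^(4 + 1) + 2·4^2 + 2·4 + 1 ↦ 5^(5 + 1) + 2·5^2 + 2·5 + 1|_5 = 15686 ⇒ 15685
(3) 15685|_5 = 5^(5 + 1) + 2·5^2 + 2·5 ↦ 6^(6 + 1) + 2·6^2 + 2·6|_6 = 280020 ⇒ 280019

15685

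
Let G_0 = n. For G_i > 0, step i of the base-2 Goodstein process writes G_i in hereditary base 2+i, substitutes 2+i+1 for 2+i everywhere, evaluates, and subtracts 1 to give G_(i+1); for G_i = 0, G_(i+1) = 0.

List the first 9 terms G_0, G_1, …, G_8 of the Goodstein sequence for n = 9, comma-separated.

9, 81, 1023, 9842, 140743, 2471826, 50333399, 1162263921, 30000003325

G_0=9  [base 2] 2^(2 + 1) + 1  →[2↦3]→  3^(3 + 1) + 1 = 82  −1 ⇒ G_1=81
G_1=81  [base 3] 3^(3 + 1)  →[3↦4]→  4^(4 + 1) = 1024  −1 ⇒ G_2=1023
G_2=1023  [base 4] 3·4^4 + 3·4^3 + 3·4^2 + 3·4 + 3  →[4↦5]→  3·5^5 + 3·5^3 + 3·5^2 + 3·5 + 3 = 9843  −1 ⇒ G_3=9842
G_3=9842  [base 5] 3·5^5 + 3·5^3 + 3·5^2 + 3·5 + 2  →[5↦6]→  3·6^6 + 3·6^3 + 3·6^2 + 3·6 + 2 = 140744  −1 ⇒ G_4=140743
G_4=140743  [base 6] 3·6^6 + 3·6^3 + 3·6^2 + 3·6 + 1  →[6↦7]→  3·7^7 + 3·7^3 + 3·7^2 + 3·7 + 1 = 2471827  −1 ⇒ G_5=2471826
G_5=2471826  [base 7] 3·7^7 + 3·7^3 + 3·7^2 + 3·7  →[7↦8]→  3·8^8 + 3·8^3 + 3·8^2 + 3·8 = 50333400  −1 ⇒ G_6=50333399
G_6=50333399  [base 8] 3·8^8 + 3·8^3 + 3·8^2 + 2·8 + 7  →[8↦9]→  3·9^9 + 3·9^3 + 3·9^2 + 2·9 + 7 = 1162263922  −1 ⇒ G_7=1162263921
G_7=1162263921  [base 9] 3·9^9 + 3·9^3 + 3·9^2 + 2·9 + 6  →[9↦10]→  3·10^10 + 3·10^3 + 3·10^2 + 2·10 + 6 = 30000003326  −1 ⇒ G_8=30000003325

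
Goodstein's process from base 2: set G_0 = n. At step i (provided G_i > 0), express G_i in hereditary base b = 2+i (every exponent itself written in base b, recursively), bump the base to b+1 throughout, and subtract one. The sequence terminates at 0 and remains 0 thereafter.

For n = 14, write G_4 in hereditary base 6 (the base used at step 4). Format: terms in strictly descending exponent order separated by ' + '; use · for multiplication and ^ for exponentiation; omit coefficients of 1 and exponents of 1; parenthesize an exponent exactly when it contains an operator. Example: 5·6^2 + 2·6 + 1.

6^(6 + 1) + 5·6^5 + 5·6^4 + 5·6^3 + 5·6^2 + 5·6 + 5

[0] 14 ≡ 2^(2 + 1) + 2^2 + 2 (base 2). Lift 3: 111. −1: 110.
[1] 110 ≡ 3^(3 + 1) + 3^3 + 2 (base 3). Lift 4: 1282. −1: 1281.
[2] 1281 ≡ 4^(4 + 1) + 4^4 + 1 (base 4). Lift 5: 18751. −1: 18750.
[3] 18750 ≡ 5^(5 + 1) + 5^5 (base 5). Lift 6: 326592. −1: 326591.
[4] 326591 ≡ 6^(6 + 1) + 5·6^5 + 5·6^4 + 5·6^3 + 5·6^2 + 5·6 + 5 (base 6). Lift 7: 5862841. −1: 5862840.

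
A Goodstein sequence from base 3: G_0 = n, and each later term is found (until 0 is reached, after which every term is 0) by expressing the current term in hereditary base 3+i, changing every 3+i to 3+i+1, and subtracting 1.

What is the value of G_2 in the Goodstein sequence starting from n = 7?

9

base 3: 7 = 2·3 + 1; at 4: 2·4 + 1 = 9; next = 8
base 4: 8 = 2·4; at 5: 2·5 = 10; next = 9
base 5: 9 = 5 + 4; at 6: 6 + 4 = 10; next = 9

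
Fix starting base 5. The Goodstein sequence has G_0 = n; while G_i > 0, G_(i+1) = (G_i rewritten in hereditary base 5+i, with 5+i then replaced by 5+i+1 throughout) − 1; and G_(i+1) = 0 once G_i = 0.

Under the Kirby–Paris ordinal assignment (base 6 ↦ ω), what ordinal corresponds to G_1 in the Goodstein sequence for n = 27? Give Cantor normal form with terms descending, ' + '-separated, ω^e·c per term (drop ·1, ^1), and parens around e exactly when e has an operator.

ω^2 + 1

27 —HB5→ 5^2 + 2 —bump→ 6^2 + 2 = 38 —(−1)→ 37
37 —HB6→ 6^2 + 1 —bump→ 7^2 + 1 = 50 —(−1)→ 49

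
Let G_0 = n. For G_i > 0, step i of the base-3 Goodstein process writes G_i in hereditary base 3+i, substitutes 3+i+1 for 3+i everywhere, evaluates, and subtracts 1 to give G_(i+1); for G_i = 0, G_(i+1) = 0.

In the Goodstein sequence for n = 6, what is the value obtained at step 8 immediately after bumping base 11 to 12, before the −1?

[0] 6 ≡ 2·3 (base 3). Lift 4: 8. −1: 7.
[1] 7 ≡ 4 + 3 (base 4). Lift 5: 8. −1: 7.
[2] 7 ≡ 5 + 2 (base 5). Lift 6: 8. −1: 7.
[3] 7 ≡ 6 + 1 (base 6). Lift 7: 8. −1: 7.
[4] 7 ≡ 7 (base 7). Lift 8: 8. −1: 7.
[5] 7 ≡ 7 (base 8). Lift 9: 7. −1: 6.
[6] 6 ≡ 6 (base 9). Lift 10: 6. −1: 5.
[7] 5 ≡ 5 (base 10). Lift 11: 5. −1: 4.

4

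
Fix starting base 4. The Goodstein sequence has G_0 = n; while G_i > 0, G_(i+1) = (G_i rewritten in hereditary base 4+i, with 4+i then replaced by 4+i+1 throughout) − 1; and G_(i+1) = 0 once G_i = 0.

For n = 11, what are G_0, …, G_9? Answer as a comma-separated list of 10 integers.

11, 12, 13, 14, 15, 15, 15, 15, 15, 15

base 4: 11 = 2·4 + 3; at 5: 2·5 + 3 = 13; next = 12
base 5: 12 = 2·5 + 2; at 6: 2·6 + 2 = 14; next = 13
base 6: 13 = 2·6 + 1; at 7: 2·7 + 1 = 15; next = 14
base 7: 14 = 2·7; at 8: 2·8 = 16; next = 15
base 8: 15 = 8 + 7; at 9: 9 + 7 = 16; next = 15
base 9: 15 = 9 + 6; at 10: 10 + 6 = 16; next = 15
base 10: 15 = 10 + 5; at 11: 11 + 5 = 16; next = 15
base 11: 15 = 11 + 4; at 12: 12 + 4 = 16; next = 15
base 12: 15 = 12 + 3; at 13: 13 + 3 = 16; next = 15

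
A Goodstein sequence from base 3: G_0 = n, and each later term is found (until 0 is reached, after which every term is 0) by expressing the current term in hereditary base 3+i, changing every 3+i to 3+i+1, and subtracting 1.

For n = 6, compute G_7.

5

step 0: 6 = 2·3; sub 4 for 3: 2·4; = 8; G_1 = 8−1 = 7
step 1: 7 = 4 + 3; sub 5 for 4: 5 + 3; = 8; G_2 = 8−1 = 7
step 2: 7 = 5 + 2; sub 6 for 5: 6 + 2; = 8; G_3 = 8−1 = 7
step 3: 7 = 6 + 1; sub 7 for 6: 7 + 1; = 8; G_4 = 8−1 = 7
step 4: 7 = 7; sub 8 for 7: 8; = 8; G_5 = 8−1 = 7
step 5: 7 = 7; sub 9 for 8: 7; = 7; G_6 = 7−1 = 6
step 6: 6 = 6; sub 10 for 9: 6; = 6; G_7 = 6−1 = 5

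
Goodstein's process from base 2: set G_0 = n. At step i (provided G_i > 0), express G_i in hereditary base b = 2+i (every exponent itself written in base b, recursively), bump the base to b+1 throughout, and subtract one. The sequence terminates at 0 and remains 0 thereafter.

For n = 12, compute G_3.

12 —HB2→ 2^(2 + 1) + 2^2 —bump→ 3^(3 + 1) + 3^3 = 108 —(−1)→ 107
107 —HB3→ 3^(3 + 1) + 2·3^2 + 2·3 + 2 —bump→ 4^(4 + 1) + 2·4^2 + 2·4 + 2 = 1066 —(−1)→ 1065
1065 —HB4→ 4^(4 + 1) + 2·4^2 + 2·4 + 1 —bump→ 5^(5 + 1) + 2·5^2 + 2·5 + 1 = 15686 —(−1)→ 15685
15685 —HB5→ 5^(5 + 1) + 2·5^2 + 2·5 —bump→ 6^(6 + 1) + 2·6^2 + 2·6 = 280020 —(−1)→ 280019

15685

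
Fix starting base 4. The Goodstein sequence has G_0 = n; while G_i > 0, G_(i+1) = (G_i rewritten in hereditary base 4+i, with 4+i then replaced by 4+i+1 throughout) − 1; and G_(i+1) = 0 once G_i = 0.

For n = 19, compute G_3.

(0) 19|_4 = 4^2 + 3 ↦ 5^2 + 3|_5 = 28 ⇒ 27
(1) 27|_5 = 5^2 + 2 ↦ 6^2 + 2|_6 = 38 ⇒ 37
(2) 37|_6 = 6^2 + 1 ↦ 7^2 + 1|_7 = 50 ⇒ 49
(3) 49|_7 = 7^2 ↦ 8^2|_8 = 64 ⇒ 63

49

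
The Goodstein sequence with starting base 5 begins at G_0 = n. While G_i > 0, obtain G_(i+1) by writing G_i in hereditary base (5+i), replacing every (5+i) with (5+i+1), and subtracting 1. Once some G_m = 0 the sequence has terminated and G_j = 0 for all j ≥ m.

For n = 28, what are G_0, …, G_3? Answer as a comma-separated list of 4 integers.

28, 38, 50, 64

G_0 = 28. HB_5(28) = 5^2 + 3. Bump = 39. G_1 = 38.
G_1 = 38. HB_6(38) = 6^2 + 2. Bump = 51. G_2 = 50.
G_2 = 50. HB_7(50) = 7^2 + 1. Bump = 65. G_3 = 64.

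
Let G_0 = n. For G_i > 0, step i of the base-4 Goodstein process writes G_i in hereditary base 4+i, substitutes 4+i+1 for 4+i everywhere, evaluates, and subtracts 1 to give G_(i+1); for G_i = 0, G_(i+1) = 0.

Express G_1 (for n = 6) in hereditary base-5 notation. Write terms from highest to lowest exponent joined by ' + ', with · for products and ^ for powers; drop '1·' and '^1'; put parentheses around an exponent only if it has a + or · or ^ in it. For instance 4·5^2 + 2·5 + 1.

5 + 1

(0) 6|_4 = 4 + 2 ↦ 5 + 2|_5 = 7 ⇒ 6
(1) 6|_5 = 5 + 1 ↦ 6 + 1|_6 = 7 ⇒ 6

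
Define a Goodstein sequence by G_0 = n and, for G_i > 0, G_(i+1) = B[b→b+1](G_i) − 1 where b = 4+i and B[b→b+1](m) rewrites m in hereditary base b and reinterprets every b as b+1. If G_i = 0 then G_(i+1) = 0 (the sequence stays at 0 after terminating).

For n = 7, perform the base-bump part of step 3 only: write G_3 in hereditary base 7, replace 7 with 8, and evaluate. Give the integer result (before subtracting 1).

7 —HB4→ 4 + 3 —bump→ 5 + 3 = 8 —(−1)→ 7
7 —HB5→ 5 + 2 —bump→ 6 + 2 = 8 —(−1)→ 7
7 —HB6→ 6 + 1 —bump→ 7 + 1 = 8 —(−1)→ 7
7 —HB7→ 7 —bump→ 8 = 8 —(−1)→ 7

8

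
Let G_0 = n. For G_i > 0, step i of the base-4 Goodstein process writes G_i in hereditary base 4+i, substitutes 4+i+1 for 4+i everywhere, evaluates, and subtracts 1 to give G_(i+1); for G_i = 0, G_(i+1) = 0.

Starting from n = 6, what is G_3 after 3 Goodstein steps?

base 4: 6 = 4 + 2; at 5: 5 + 2 = 7; next = 6
base 5: 6 = 5 + 1; at 6: 6 + 1 = 7; next = 6
base 6: 6 = 6; at 7: 7 = 7; next = 6
base 7: 6 = 6; at 8: 6 = 6; next = 5

6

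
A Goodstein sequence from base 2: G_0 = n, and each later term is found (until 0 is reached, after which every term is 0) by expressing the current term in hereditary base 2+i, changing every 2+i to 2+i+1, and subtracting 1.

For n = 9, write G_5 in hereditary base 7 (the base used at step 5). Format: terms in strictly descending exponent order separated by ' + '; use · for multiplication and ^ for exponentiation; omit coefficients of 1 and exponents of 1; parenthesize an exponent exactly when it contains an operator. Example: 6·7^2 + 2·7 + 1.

3·7^7 + 3·7^3 + 3·7^2 + 3·7

(0) 9|_2 = 2^(2 + 1) + 1 ↦ 3^(3 + 1) + 1|_3 = 82 ⇒ 81
(1) 81|_3 = 3^(3 + 1) ↦ 4^(4 + 1)|_4 = 1024 ⇒ 1023
(2) 1023|_4 = 3·4^4 + 3·4^3 + 3·4^2 + 3·4 + 3 ↦ 3·5^5 + 3·5^3 + 3·5^2 + 3·5 + 3|_5 = 9843 ⇒ 9842
(3) 9842|_5 = 3·5^5 + 3·5^3 + 3·5^2 + 3·5 + 2 ↦ 3·6^6 + 3·6^3 + 3·6^2 + 3·6 + 2|_6 = 140744 ⇒ 140743
(4) 140743|_6 = 3·6^6 + 3·6^3 + 3·6^2 + 3·6 + 1 ↦ 3·7^7 + 3·7^3 + 3·7^2 + 3·7 + 1|_7 = 2471827 ⇒ 2471826
(5) 2471826|_7 = 3·7^7 + 3·7^3 + 3·7^2 + 3·7 ↦ 3·8^8 + 3·8^3 + 3·8^2 + 3·8|_8 = 50333400 ⇒ 50333399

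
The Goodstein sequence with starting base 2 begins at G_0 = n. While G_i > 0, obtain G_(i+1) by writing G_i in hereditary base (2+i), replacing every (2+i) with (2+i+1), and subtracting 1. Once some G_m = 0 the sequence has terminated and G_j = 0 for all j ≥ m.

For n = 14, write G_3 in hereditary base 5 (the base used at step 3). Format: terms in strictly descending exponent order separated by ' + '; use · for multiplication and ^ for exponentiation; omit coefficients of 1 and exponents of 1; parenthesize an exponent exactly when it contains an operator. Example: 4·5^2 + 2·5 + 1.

5^(5 + 1) + 5^5

G_0=14  [base 2] 2^(2 + 1) + 2^2 + 2  →[2↦3]→  3^(3 + 1) + 3^3 + 3 = 111  −1 ⇒ G_1=110
G_1=110  [base 3] 3^(3 + 1) + 3^3 + 2  →[3↦4]→  4^(4 + 1) + 4^4 + 2 = 1282  −1 ⇒ G_2=1281
G_2=1281  [base 4] 4^(4 + 1) + 4^4 + 1  →[4↦5]→  5^(5 + 1) + 5^5 + 1 = 18751  −1 ⇒ G_3=18750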